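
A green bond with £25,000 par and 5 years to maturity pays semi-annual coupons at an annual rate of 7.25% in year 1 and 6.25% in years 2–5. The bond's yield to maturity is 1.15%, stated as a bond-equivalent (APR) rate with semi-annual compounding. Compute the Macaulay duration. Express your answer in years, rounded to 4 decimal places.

4.4187 years

Periodic yield y = 0.00575. Discount each cash flow and weight by its period:
  t   CF        PV=CF/(1+0.00575)^t    t·PV
  1       906.25       901.0689       901.0689
  2       906.25       895.9173     1,791.8347
  3       781.25       767.9269     2,303.7808
  4       781.25       763.5366     3,054.1464
  5       781.25       759.1714     3,795.8569
  6       781.25       754.8311     4,528.9866
  7       781.25       750.5156     5,253.6094
  8       781.25       746.2248     5,969.7987
  9       781.25       741.9586     6,677.6272
  10   25,781.25    24,344.6513   243,446.5127
  Σ                 31,425.8025   277,723.2222
Price P = Σ PV = 31,425.8025.
Macaulay duration = Σ(t·PV) / P = 277,723.2222 / 31,425.8025 = 8.83743 half-year periods.
In years: 8.83743 / 2 = 4.41871 years.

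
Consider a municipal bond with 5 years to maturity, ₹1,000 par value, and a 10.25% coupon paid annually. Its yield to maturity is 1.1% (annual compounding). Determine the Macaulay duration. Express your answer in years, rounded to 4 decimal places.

Periodic yield y = 0.011. Discount each cash flow and weight by its year:
  t   CF        PV=CF/(1+0.011)^t    t·PV
  1       102.50       101.3848       101.3848
  2       102.50       100.2817       200.5633
  3       102.50        99.1906       297.5717
  4       102.50        98.1113       392.4454
  5     1,102.50     1,043.8133     5,219.0664
  Σ                  1,442.7816     6,211.0316
Price P = Σ PV = 1,442.7816.
Macaulay duration = Σ(t·PV) / P = 6,211.0316 / 1,442.7816 = 4.30490 years.

4.3049 years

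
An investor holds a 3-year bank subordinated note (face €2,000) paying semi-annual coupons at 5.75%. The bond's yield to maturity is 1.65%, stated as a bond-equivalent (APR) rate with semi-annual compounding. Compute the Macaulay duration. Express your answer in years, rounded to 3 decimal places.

2.811 years

Periodic yield y = 0.00825. Discount each cash flow and weight by its period:
  t   CF        PV=CF/(1+0.00825)^t    t·PV
  1        57.50        57.0295        57.0295
  2        57.50        56.5629       113.1257
  3        57.50        56.1000       168.3001
  4        57.50        55.6410       222.5640
  5        57.50        55.1857       275.9286
  6     2,057.50     1,958.5310    11,751.1863
  Σ                  2,239.0502    12,588.1342
Price P = Σ PV = 2,239.0502.
Macaulay duration = Σ(t·PV) / P = 12,588.1342 / 2,239.0502 = 5.62209 half-year periods.
In years: 5.62209 / 2 = 2.81104 years.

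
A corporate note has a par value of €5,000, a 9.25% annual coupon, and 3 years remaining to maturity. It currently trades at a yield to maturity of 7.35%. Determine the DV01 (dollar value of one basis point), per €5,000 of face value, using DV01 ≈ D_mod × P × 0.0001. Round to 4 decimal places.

Periodic yield y = 0.0735.
  t   CF        PV=CF/(1+0.0735)^t    t·PV
  1       462.50       430.8337       430.8337
  2       462.50       401.3356       802.6711
  3     5,462.50     4,415.5551    13,246.6652
  Σ                  5,247.7243    14,480.1700
P = 5,247.7243; D_Mac = 2.75932 yrs; D_mod = 2.57040 yrs.
DV01 ≈ 2.57040 × 5,247.7243 × 0.0001 = 1.348875.

€1.3489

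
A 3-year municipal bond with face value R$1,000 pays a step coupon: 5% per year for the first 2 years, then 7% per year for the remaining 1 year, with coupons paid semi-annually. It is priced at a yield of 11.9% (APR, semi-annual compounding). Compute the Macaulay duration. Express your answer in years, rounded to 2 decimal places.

Periodic yield y = 0.0595. Discount each cash flow and weight by its period:
  t   CF        PV=CF/(1+0.0595)^t    t·PV
  1        25.00        23.5960        23.5960
  2        25.00        22.2709        44.5418
  3        25.00        21.0202        63.0606
  4        25.00        19.8397        79.3590
  5        35.00        26.2158       131.0790
  6     1,035.00       731.7026     4,390.2155
  Σ                    844.6453     4,731.8520
Price P = Σ PV = 844.6453.
Macaulay duration = Σ(t·PV) / P = 4,731.8520 / 844.6453 = 5.60218 half-year periods.
In years: 5.60218 / 2 = 2.80109 years.

2.80 years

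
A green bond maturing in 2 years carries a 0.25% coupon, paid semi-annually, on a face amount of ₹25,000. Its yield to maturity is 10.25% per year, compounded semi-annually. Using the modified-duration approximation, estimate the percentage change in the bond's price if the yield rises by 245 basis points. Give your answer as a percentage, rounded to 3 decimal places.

Periodic yield y = 0.05125. Modified duration first:
  t   CF        PV=CF/(1+0.05125)^t    t·PV
  1        31.25        29.7265        29.7265
  2        31.25        28.2773        56.5546
  3        31.25        26.8987        80.6962
  4    25,031.25    20,495.4993    81,981.9971
  Σ                 20,580.4019    82,148.9745
P = 20,580.4019; D_Mac = 3.99161 half-year periods = 1.99581 yrs; D_mod = 1.99581/(1+0.05125) = 1.89851 yrs.
ΔP/P ≈ -D_mod · Δy = -1.89851 × (+0.0245) = -0.046513 = -4.6513%.

-4.651%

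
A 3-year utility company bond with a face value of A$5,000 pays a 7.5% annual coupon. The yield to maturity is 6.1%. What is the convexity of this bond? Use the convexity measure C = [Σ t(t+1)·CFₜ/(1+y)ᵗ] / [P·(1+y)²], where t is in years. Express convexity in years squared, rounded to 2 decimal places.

With y = 0.061:
  t   CF        PV=CF/(1+0.061)^t    t·PV        t(t+1)·PV
  1       375.00       353.4402       353.4402         706.8803
  2       375.00       333.1198       666.2397       1,998.7190
  3     5,375.00     4,500.2052    13,500.6156      54,002.4624
  Σ                  5,186.7652    14,520.2954      56,708.0617
P = 5,186.7652.
Convexity = Σ t(t+1)·PV / [P·(1+y)²] = 56,708.0617 / (5,186.7652 × 1.125721) = 9.71220.

9.71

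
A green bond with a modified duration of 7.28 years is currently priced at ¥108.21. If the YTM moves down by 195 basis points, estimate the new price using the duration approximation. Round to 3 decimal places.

Duration approximation: ΔP/P ≈ -D_mod · Δy = -7.28 × (-0.0195) = +0.141960.
New price ≈ 108.21 × (1 + 0.141960) = 123.5714916.

¥123.571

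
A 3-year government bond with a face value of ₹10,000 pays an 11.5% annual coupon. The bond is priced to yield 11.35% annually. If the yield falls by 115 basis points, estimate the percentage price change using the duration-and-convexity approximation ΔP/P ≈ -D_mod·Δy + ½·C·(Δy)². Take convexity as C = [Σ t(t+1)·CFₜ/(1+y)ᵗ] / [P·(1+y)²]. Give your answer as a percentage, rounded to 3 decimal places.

+2.846%

With y = 0.1135:
  t   CF        PV=CF/(1+0.1135)^t    t·PV        t(t+1)·PV
  1     1,150.00     1,032.7795     1,032.7795       2,065.5590
  2     1,150.00       927.5074     1,855.0149       5,565.0446
  3    11,150.00     8,076.1468    24,228.4403      96,913.7613
  Σ                 10,036.4337    27,116.2347     104,544.3650
P = 10,036.4337; D_Mac = 2.70178 yrs; D_mod = 2.42639 yrs; C = 8.40119.
Duration effect: -2.42639 × (-0.0115) = +0.027903
Convexity effect: 0.5 × 8.40119 × (-0.0115)² = +0.0005555
ΔP/P ≈ +0.027903 + 0.0005555 = +0.028459 = +2.8459%.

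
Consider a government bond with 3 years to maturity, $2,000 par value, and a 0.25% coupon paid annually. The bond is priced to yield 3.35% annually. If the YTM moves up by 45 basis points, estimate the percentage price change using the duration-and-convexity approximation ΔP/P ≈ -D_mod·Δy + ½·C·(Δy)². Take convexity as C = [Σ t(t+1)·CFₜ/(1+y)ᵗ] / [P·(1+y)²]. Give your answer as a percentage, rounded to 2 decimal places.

-1.29%

With y = 0.0335:
  t   CF        PV=CF/(1+0.0335)^t    t·PV        t(t+1)·PV
  1         5.00         4.8379         4.8379           9.6759
  2         5.00         4.6811         9.3622          28.0867
  3     2,005.00     1,816.2806     5,448.8417      21,795.3667
  Σ                  1,825.7996     5,463.0418      21,833.1292
P = 1,825.7996; D_Mac = 2.99214 yrs; D_mod = 2.89515 yrs; C = 11.19546.
Duration effect: -2.89515 × (+0.0045) = -0.013028
Convexity effect: 0.5 × 11.19546 × (0.0045)² = +0.0001134
ΔP/P ≈ -0.013028 + 0.0001134 = -0.012915 = -1.2915%.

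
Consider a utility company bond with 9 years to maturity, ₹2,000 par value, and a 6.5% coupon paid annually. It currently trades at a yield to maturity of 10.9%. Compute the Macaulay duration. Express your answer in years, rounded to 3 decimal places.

Periodic yield y = 0.109. Discount each cash flow and weight by its year:
  t   CF        PV=CF/(1+0.109)^t    t·PV
  1       130.00       117.2227       117.2227
  2       130.00       105.7013       211.4026
  3       130.00        95.3122       285.9367
  4       130.00        85.9443       343.7773
  5       130.00        77.4971       387.4857
  6       130.00        69.8802       419.2811
  7       130.00        63.0119       441.0833
  8       130.00        56.8187       454.5493
  9     2,130.00       839.4517     7,555.0649
  Σ                  1,510.8401    10,215.8035
Price P = Σ PV = 1,510.8401.
Macaulay duration = Σ(t·PV) / P = 10,215.8035 / 1,510.8401 = 6.76167 years.

6.762 years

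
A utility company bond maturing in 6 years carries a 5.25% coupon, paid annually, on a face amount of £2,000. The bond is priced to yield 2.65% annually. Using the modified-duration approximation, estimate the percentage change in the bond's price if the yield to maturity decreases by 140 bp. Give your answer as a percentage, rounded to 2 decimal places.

Periodic yield y = 0.0265. Modified duration first:
  t   CF        PV=CF/(1+0.0265)^t    t·PV
  1       105.00       102.2893       102.2893
  2       105.00        99.6486       199.2973
  3       105.00        97.0761       291.2284
  4       105.00        94.5700       378.2801
  5       105.00        92.1286       460.6431
  6     2,105.00     1,799.2784    10,795.6707
  Σ                  2,284.9912    12,227.4088
P = 2,284.9912; D_Mac = 5.35118 yrs; D_mod = 5.35118/(1+0.0265) = 5.21304 yrs.
ΔP/P ≈ -D_mod · Δy = -5.21304 × (-0.014) = +0.072983 = +7.2983%.

+7.30%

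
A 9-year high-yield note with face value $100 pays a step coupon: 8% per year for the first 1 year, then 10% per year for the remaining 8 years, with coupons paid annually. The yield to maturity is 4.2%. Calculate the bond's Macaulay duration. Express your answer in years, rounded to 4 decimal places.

6.8729 years

Periodic yield y = 0.042. Discount each cash flow and weight by its year:
  t   CF        PV=CF/(1+0.042)^t    t·PV
  1         8.00         7.6775         7.6775
  2        10.00         9.2101        18.4202
  3        10.00         8.8389        26.5166
  4        10.00         8.4826        33.9304
  5        10.00         8.1407        40.7035
  6        10.00         7.8126        46.8754
  7        10.00         7.4977        52.4836
  8        10.00         7.1955        57.5636
  9       110.00        75.9597       683.6373
  Σ                    140.8152       967.8082
Price P = Σ PV = 140.8152.
Macaulay duration = Σ(t·PV) / P = 967.8082 / 140.8152 = 6.87290 years.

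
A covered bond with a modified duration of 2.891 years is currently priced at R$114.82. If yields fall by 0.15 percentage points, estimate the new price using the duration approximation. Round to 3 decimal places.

R$115.318

Duration approximation: ΔP/P ≈ -D_mod · Δy = -2.891 × (-0.0015) = +0.0043365.
New price ≈ 114.82 × (1 + 0.0043365) = 115.31791693.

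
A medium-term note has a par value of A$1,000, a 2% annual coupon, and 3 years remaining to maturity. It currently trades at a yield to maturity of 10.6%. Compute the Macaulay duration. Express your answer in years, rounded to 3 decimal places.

Periodic yield y = 0.106. Discount each cash flow and weight by its year:
  t   CF        PV=CF/(1+0.106)^t    t·PV
  1        20.00        18.0832        18.0832
  2        20.00        16.3501        32.7001
  3     1,020.00       753.9365     2,261.8096
  Σ                    788.3698     2,312.5929
Price P = Σ PV = 788.3698.
Macaulay duration = Σ(t·PV) / P = 2,312.5929 / 788.3698 = 2.93339 years.

2.933 years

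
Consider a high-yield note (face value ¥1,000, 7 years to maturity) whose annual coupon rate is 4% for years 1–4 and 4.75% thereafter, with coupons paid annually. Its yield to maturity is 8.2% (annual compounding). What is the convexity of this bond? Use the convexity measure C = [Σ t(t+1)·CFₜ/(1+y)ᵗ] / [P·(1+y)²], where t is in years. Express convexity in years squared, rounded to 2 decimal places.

With y = 0.082:
  t   CF        PV=CF/(1+0.082)^t    t·PV        t(t+1)·PV
  1        40.00        36.9686        36.9686          73.9372
  2        40.00        34.1669        68.3338         205.0013
  3        40.00        31.5775        94.7326         378.9304
  4        40.00        29.1844       116.7376         583.6882
  5        47.50        32.0300       160.1501         960.9008
  6        47.50        29.6026       177.6157       1,243.3097
  7     1,047.50       603.3415     4,223.3906      33,787.1246
  Σ                    796.8716     4,877.9290      37,232.8923
P = 796.8716.
Convexity = Σ t(t+1)·PV / [P·(1+y)²] = 37,232.8923 / (796.8716 × 1.170724) = 39.91020.

39.91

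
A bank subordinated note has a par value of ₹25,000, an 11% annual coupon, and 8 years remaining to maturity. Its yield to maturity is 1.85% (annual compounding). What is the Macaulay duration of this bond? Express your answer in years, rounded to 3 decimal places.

6.258 years

Periodic yield y = 0.0185. Discount each cash flow and weight by its year:
  t   CF        PV=CF/(1+0.0185)^t    t·PV
  1     2,750.00     2,700.0491     2,700.0491
  2     2,750.00     2,651.0055     5,302.0110
  3     2,750.00     2,602.8527     7,808.5581
  4     2,750.00     2,555.5746    10,222.2983
  5     2,750.00     2,509.1552    12,545.7761
  6     2,750.00     2,463.5790    14,781.4740
  7     2,750.00     2,418.8306    16,931.8144
  8    27,750.00    23,964.8503   191,718.8025
  Σ                 41,865.8971   262,010.7836
Price P = Σ PV = 41,865.8971.
Macaulay duration = Σ(t·PV) / P = 262,010.7836 / 41,865.8971 = 6.25833 years.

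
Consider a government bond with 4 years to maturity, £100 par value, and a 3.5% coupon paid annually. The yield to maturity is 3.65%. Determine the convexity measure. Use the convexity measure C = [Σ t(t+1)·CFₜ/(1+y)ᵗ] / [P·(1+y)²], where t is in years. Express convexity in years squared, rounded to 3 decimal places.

17.385

With y = 0.0365:
  t   CF        PV=CF/(1+0.0365)^t    t·PV        t(t+1)·PV
  1         3.50         3.3767         3.3767           6.7535
  2         3.50         3.2578         6.5157          19.5470
  3         3.50         3.1431         9.4293          37.7174
  4       103.50        89.6733       358.6932       1,793.4659
  Σ                     99.4510       378.0149       1,857.4838
P = 99.4510.
Convexity = Σ t(t+1)·PV / [P·(1+y)²] = 1,857.4838 / (99.4510 × 1.074332) = 17.38510.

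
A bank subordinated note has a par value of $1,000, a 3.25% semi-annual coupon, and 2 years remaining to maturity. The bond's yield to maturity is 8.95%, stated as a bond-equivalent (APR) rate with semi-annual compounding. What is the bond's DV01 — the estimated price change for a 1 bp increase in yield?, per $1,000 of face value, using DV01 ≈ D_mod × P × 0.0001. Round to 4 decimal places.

$0.1675

Periodic yield y = 0.04475.
  t   CF        PV=CF/(1+0.04475)^t    t·PV
  1        16.25        15.5540        15.5540
  2        16.25        14.8877        29.7755
  3        16.25        14.2500        42.7501
  4     1,016.25       853.0039     3,412.0158
  Σ                    897.6957     3,500.0953
P = 897.6957; D_Mac = 3.89898 half-year periods = 1.94949 yrs; D_mod = 1.86599 yrs.
DV01 ≈ 1.86599 × 897.6957 × 0.0001 = 0.167509.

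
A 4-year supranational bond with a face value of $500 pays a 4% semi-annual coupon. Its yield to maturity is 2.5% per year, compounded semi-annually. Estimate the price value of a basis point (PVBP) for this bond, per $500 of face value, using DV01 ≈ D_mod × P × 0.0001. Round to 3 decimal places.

$0.195

Periodic yield y = 0.0125.
  t   CF        PV=CF/(1+0.0125)^t    t·PV
  1        10.00         9.8765         9.8765
  2        10.00         9.7546        19.5092
  3        10.00         9.6342        28.9025
  4        10.00         9.5152        38.0610
  5        10.00         9.3978        46.9889
  6        10.00         9.2817        55.6905
  7        10.00         9.1672        64.1701
  8       510.00       461.7532     3,694.0257
  Σ                    528.3805     3,957.2244
P = 528.3805; D_Mac = 7.48935 half-year periods = 3.74467 yrs; D_mod = 3.69844 yrs.
DV01 ≈ 3.69844 × 528.3805 × 0.0001 = 0.195418.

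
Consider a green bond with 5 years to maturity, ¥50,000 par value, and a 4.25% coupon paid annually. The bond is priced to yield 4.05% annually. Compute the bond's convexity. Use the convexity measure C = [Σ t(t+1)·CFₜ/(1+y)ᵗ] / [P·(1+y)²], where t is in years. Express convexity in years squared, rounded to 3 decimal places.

With y = 0.0405:
  t   CF        PV=CF/(1+0.0405)^t    t·PV        t(t+1)·PV
  1     2,125.00     2,042.2874     2,042.2874       4,084.5747
  2     2,125.00     1,962.7942     3,925.5884      11,776.7652
  3     2,125.00     1,886.3952     5,659.1856      22,636.7423
  4     2,125.00     1,812.9699     7,251.8796      36,259.3982
  5    52,125.00    42,740.1110   213,700.5548   1,282,203.3286
  Σ                 50,444.5576   232,579.4957   1,356,960.8090
P = 50,444.5576.
Convexity = Σ t(t+1)·PV / [P·(1+y)²] = 1,356,960.8090 / (50,444.5576 × 1.082640) = 24.84671.

24.847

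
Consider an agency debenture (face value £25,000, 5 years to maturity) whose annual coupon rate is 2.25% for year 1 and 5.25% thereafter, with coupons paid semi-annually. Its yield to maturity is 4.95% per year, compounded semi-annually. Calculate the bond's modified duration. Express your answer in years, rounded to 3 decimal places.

Periodic yield y = 0.02475. First find Macaulay duration:
  t   CF        PV=CF/(1+0.02475)^t    t·PV
  1       281.25       274.4572       274.4572
  2       281.25       267.8284       535.6569
  3       656.25       609.8395     1,829.5184
  4       656.25       595.1105     2,380.4420
  5       656.25       580.7372     2,903.6862
  6       656.25       566.7111     3,400.2669
  7       656.25       553.0238     3,871.1666
  8       656.25       539.6670     4,317.3364
  9       656.25       526.6329     4,739.6960
  10   25,656.25    20,091.5716   200,915.7158
  Σ                 24,605.5793   225,167.9423
P = 24,605.5793; Macaulay duration = 225,167.9423 / 24,605.5793 = 9.15109 half-year periods = 4.57555 years.
Modified duration = D_Mac / (1 + y) = 4.57555 / 1.02475 = 4.46504 years.

4.465 years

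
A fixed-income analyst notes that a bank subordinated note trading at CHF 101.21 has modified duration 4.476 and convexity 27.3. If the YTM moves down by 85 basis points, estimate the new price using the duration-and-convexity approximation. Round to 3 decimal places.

CHF 105.160

Duration effect: -D_mod·Δy = -4.476 × (-0.0085) = +0.038046
Convexity effect: ½·C·(Δy)² = 0.5 × 27.3 × (-0.0085)² = +0.0009862125
ΔP/P ≈ +0.038046 + 0.0009862125 = +0.0390322125
New price ≈ 101.21 × (1 + 0.0390322125) = 105.160450227125.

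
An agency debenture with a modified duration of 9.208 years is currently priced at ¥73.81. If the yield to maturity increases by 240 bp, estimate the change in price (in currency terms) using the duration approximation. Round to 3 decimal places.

Duration approximation: ΔP/P ≈ -D_mod · Δy = -9.208 × (+0.024) = -0.220992.
ΔP ≈ 73.81 × (-0.220992) = -16.31141952.

-¥16.311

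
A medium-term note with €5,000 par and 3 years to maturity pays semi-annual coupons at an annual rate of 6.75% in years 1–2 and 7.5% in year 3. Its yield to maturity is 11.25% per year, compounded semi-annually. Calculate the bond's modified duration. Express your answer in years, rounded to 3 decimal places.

2.602 years

Periodic yield y = 0.05625. First find Macaulay duration:
  t   CF        PV=CF/(1+0.05625)^t    t·PV
  1       168.75       159.7633       159.7633
  2       168.75       151.2552       302.5104
  3       168.75       143.2002       429.6006
  4       168.75       135.5742       542.2966
  5       187.50       142.6158       713.0790
  6     5,187.50     3,735.5777    22,413.4664
  Σ                  4,467.9864    24,560.7164
P = 4,467.9864; Macaulay duration = 24,560.7164 / 4,467.9864 = 5.49704 half-year periods = 2.74852 years.
Modified duration = D_Mac / (1 + y) = 2.74852 / 1.05625 = 2.60215 years.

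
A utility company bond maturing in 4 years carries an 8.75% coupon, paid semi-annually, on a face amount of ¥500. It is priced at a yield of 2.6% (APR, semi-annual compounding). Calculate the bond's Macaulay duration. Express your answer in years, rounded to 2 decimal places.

Periodic yield y = 0.013. Discount each cash flow and weight by its period:
  t   CF        PV=CF/(1+0.013)^t    t·PV
  1       21.875        21.5943        21.5943
  2       21.875        21.3172        42.6343
  3       21.875        21.0436        63.1308
  4       21.875        20.7735        83.0941
  5       21.875        20.5069       102.5347
  6       21.875        20.2438       121.4626
  7       21.875        19.9840       139.8878
  8      521.875       470.6423     3,765.1382
  Σ                    616.1055     4,339.4768
Price P = Σ PV = 616.1055.
Macaulay duration = Σ(t·PV) / P = 4,339.4768 / 616.1055 = 7.04340 half-year periods.
In years: 7.04340 / 2 = 3.52170 years.

3.52 years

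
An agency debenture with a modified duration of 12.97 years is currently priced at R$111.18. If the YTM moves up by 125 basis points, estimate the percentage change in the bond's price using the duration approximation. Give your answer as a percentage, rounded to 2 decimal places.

Duration approximation: ΔP/P ≈ -D_mod · Δy = -12.97 × (+0.0125) = -0.162125.
As a percentage: -16.2125%.

-16.21%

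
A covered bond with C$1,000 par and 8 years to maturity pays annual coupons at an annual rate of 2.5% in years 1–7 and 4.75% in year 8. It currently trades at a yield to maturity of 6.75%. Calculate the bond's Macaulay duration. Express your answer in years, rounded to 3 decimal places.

7.235 years

Periodic yield y = 0.0675. Discount each cash flow and weight by its year:
  t   CF        PV=CF/(1+0.0675)^t    t·PV
  1        25.00        23.4192        23.4192
  2        25.00        21.9384        43.8767
  3        25.00        20.5512        61.6535
  4        25.00        19.2517        77.0067
  5        25.00        18.0344        90.1718
  6        25.00        16.8940       101.3641
  7        25.00        15.8258       110.7804
  8     1,047.50       621.1707     4,969.3656
  Σ                    757.0852     5,477.6379
Price P = Σ PV = 757.0852.
Macaulay duration = Σ(t·PV) / P = 5,477.6379 / 757.0852 = 7.23517 years.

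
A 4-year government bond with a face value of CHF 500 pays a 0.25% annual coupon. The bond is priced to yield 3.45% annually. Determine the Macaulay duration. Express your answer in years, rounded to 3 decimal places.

3.984 years

Periodic yield y = 0.0345. Discount each cash flow and weight by its year:
  t   CF        PV=CF/(1+0.0345)^t    t·PV
  1         1.25         1.2083         1.2083
  2         1.25         1.1680         2.3360
  3         1.25         1.1291         3.3872
  4       501.25       437.6555     1,750.6221
  Σ                    441.1609     1,757.5536
Price P = Σ PV = 441.1609.
Macaulay duration = Σ(t·PV) / P = 1,757.5536 / 441.1609 = 3.98393 years.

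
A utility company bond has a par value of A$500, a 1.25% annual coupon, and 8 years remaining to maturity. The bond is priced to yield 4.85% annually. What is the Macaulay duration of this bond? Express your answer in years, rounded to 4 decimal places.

Periodic yield y = 0.0485. Discount each cash flow and weight by its year:
  t   CF        PV=CF/(1+0.0485)^t    t·PV
  1         6.25         5.9609         5.9609
  2         6.25         5.6852        11.3703
  3         6.25         5.4222        16.2666
  4         6.25         5.1714        20.6855
  5         6.25         4.9322        24.6608
  6         6.25         4.7040        28.2241
  7         6.25         4.4864        31.4050
  8       506.25       346.5912     2,772.7298
  Σ                    382.9535     2,911.3031
Price P = Σ PV = 382.9535.
Macaulay duration = Σ(t·PV) / P = 2,911.3031 / 382.9535 = 7.60224 years.

7.6022 years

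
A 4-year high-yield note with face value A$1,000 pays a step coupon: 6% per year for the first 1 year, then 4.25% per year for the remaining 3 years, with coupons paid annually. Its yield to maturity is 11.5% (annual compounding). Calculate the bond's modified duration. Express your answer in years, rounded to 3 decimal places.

3.293 years

Periodic yield y = 0.115. First find Macaulay duration:
  t   CF        PV=CF/(1+0.115)^t    t·PV
  1        60.00        53.8117        53.8117
  2        42.50        34.1853        68.3706
  3        42.50        30.6594        91.9783
  4     1,042.50       674.4917     2,697.9667
  Σ                    793.1481     2,912.1273
P = 793.1481; Macaulay duration = 2,912.1273 / 793.1481 = 3.67161 years.
Modified duration = D_Mac / (1 + y) = 3.67161 / 1.115 = 3.29292 years.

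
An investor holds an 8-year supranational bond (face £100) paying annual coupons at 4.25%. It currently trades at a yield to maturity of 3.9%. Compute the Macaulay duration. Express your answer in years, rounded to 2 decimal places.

Periodic yield y = 0.039. Discount each cash flow and weight by its year:
  t   CF        PV=CF/(1+0.039)^t    t·PV
  1         4.25         4.0905         4.0905
  2         4.25         3.9369         7.8739
  3         4.25         3.7892        11.3675
  4         4.25         3.6469        14.5877
  5         4.25         3.5100        17.5502
  6         4.25         3.3783        20.2697
  7         4.25         3.2515        22.7603
  8       104.25        76.7630       614.1036
  Σ                    102.3662       712.6033
Price P = Σ PV = 102.3662.
Macaulay duration = Σ(t·PV) / P = 712.6033 / 102.3662 = 6.96131 years.

6.96 years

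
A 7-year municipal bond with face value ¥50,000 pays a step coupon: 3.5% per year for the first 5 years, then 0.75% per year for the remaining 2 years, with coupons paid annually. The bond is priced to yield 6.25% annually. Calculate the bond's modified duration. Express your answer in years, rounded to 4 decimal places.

5.8816 years

Periodic yield y = 0.0625. First find Macaulay duration:
  t   CF        PV=CF/(1+0.0625)^t    t·PV
  1     1,750.00     1,647.0588     1,647.0588
  2     1,750.00     1,550.1730     3,100.3460
  3     1,750.00     1,458.9864     4,376.9591
  4     1,750.00     1,373.1636     5,492.6545
  5     1,750.00     1,292.3893     6,461.9465
  6       375.00       260.6499     1,563.8997
  7    50,375.00    32,954.3301   230,680.3109
  Σ                 40,536.7512   253,323.1756
P = 40,536.7512; Macaulay duration = 253,323.1756 / 40,536.7512 = 6.24922 years.
Modified duration = D_Mac / (1 + y) = 6.24922 / 1.0625 = 5.88162 years.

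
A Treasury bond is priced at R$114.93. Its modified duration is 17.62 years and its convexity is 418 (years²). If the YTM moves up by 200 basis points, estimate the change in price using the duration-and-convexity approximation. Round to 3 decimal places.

Duration effect: -D_mod·Δy = -17.62 × (+0.02) = -0.352400
Convexity effect: ½·C·(Δy)² = 0.5 × 418 × (0.02)² = +0.0836000
ΔP/P ≈ -0.352400 + 0.0836000 = -0.268800
ΔP ≈ 114.93 × (-0.268800) = -30.893184.

-R$30.893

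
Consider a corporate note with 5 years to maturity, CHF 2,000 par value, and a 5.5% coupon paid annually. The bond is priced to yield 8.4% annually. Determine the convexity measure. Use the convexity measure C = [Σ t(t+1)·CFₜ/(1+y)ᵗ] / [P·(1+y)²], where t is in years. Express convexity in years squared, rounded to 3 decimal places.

21.956

With y = 0.084:
  t   CF        PV=CF/(1+0.084)^t    t·PV        t(t+1)·PV
  1       110.00       101.4760       101.4760         202.9520
  2       110.00        93.6126       187.2251         561.6754
  3       110.00        86.3584       259.0753       1,036.3014
  4       110.00        79.6665       318.6659       1,593.3293
  5     2,110.00     1,409.7303     7,048.6517      42,291.9100
  Σ                  1,770.8438     7,915.0940      45,686.1681
P = 1,770.8438.
Convexity = Σ t(t+1)·PV / [P·(1+y)²] = 45,686.1681 / (1,770.8438 × 1.175056) = 21.95563.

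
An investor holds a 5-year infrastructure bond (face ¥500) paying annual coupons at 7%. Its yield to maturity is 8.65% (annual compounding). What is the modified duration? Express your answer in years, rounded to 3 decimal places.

4.016 years

Periodic yield y = 0.0865. First find Macaulay duration:
  t   CF        PV=CF/(1+0.0865)^t    t·PV
  1        35.00        32.2135        32.2135
  2        35.00        29.6489        59.2978
  3        35.00        27.2884        81.8653
  4        35.00        25.1159       100.4637
  5       535.00       353.3500     1,766.7501
  Σ                    467.6168     2,040.5905
P = 467.6168; Macaulay duration = 2,040.5905 / 467.6168 = 4.36381 years.
Modified duration = D_Mac / (1 + y) = 4.36381 / 1.0865 = 4.01639 years.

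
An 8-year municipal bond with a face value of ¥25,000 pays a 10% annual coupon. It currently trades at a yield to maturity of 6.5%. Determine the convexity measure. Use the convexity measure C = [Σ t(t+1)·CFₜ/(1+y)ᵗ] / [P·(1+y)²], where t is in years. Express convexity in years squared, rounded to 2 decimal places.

43.46

With y = 0.065:
  t   CF        PV=CF/(1+0.065)^t    t·PV        t(t+1)·PV
  1     2,500.00     2,347.4178     2,347.4178       4,694.8357
  2     2,500.00     2,204.1482     4,408.2964      13,224.8892
  3     2,500.00     2,069.6227     6,208.8682      24,835.4728
  4     2,500.00     1,943.3077     7,773.2309      38,866.1545
  5     2,500.00     1,824.7021     9,123.5105      54,741.0627
  6     2,500.00     1,713.3353    10,280.0118      71,960.0825
  7     2,500.00     1,608.7655    11,261.3588      90,090.8701
  8    27,500.00    16,616.3577   132,930.8613   1,196,377.7515
  Σ                 30,327.6571   184,333.5556   1,494,791.1190
P = 30,327.6571.
Convexity = Σ t(t+1)·PV / [P·(1+y)²] = 1,494,791.1190 / (30,327.6571 × 1.134225) = 43.45527.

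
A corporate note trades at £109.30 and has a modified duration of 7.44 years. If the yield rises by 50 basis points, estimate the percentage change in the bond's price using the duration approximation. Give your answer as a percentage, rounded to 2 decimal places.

-3.72%

Duration approximation: ΔP/P ≈ -D_mod · Δy = -7.44 × (+0.005) = -0.037200.
As a percentage: -3.7200%.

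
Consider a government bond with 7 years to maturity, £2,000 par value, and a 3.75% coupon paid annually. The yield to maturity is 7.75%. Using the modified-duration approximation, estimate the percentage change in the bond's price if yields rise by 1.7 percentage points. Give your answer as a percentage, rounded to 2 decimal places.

-9.75%

Periodic yield y = 0.0775. Modified duration first:
  t   CF        PV=CF/(1+0.0775)^t    t·PV
  1        75.00        69.6056        69.6056
  2        75.00        64.5991       129.1983
  3        75.00        59.9528       179.8584
  4        75.00        55.6406       222.5626
  5        75.00        51.6386       258.1932
  6        75.00        47.9245       287.5470
  7     2,075.00     1,230.5440     8,613.8080
  Σ                  1,579.9053     9,760.7731
P = 1,579.9053; D_Mac = 6.17807 yrs; D_mod = 6.17807/(1+0.0775) = 5.73371 yrs.
ΔP/P ≈ -D_mod · Δy = -5.73371 × (+0.017) = -0.097473 = -9.7473%.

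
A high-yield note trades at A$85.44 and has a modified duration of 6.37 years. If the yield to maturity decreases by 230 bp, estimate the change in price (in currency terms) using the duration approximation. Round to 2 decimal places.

+A$12.52

Duration approximation: ΔP/P ≈ -D_mod · Δy = -6.37 × (-0.023) = +0.146510.
ΔP ≈ 85.44 × (+0.146510) = +12.5178144.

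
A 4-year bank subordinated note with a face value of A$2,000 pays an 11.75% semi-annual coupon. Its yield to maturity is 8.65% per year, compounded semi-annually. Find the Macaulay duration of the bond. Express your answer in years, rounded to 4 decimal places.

Periodic yield y = 0.04325. Discount each cash flow and weight by its period:
  t   CF        PV=CF/(1+0.04325)^t    t·PV
  1       117.50       112.6288       112.6288
  2       117.50       107.9596       215.9191
  3       117.50       103.4839       310.4516
  4       117.50        99.1937       396.7750
  5       117.50        95.0815       475.4074
  6       117.50        91.1397       546.8381
  7       117.50        87.3613       611.5291
  8     2,117.50     1,509.0939    12,072.7514
  Σ                  2,205.9424    14,742.3005
Price P = Σ PV = 2,205.9424.
Macaulay duration = Σ(t·PV) / P = 14,742.3005 / 2,205.9424 = 6.68299 half-year periods.
In years: 6.68299 / 2 = 3.34150 years.

3.3415 years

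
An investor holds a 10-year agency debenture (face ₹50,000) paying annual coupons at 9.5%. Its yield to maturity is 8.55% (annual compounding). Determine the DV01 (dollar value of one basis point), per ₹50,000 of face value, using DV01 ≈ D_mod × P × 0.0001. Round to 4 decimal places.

₹34.1177

Periodic yield y = 0.0855.
  t   CF        PV=CF/(1+0.0855)^t    t·PV
  1     4,750.00     4,375.8637     4,375.8637
  2     4,750.00     4,031.1964     8,062.3927
  3     4,750.00     3,713.6770    11,141.0310
  4     4,750.00     3,421.1672    13,684.6688
  5     4,750.00     3,151.6971    15,758.4854
  6     4,750.00     2,903.4519    17,420.7117
  7     4,750.00     2,674.7600    18,723.3198
  8     4,750.00     2,464.0810    19,712.6483
  9     4,750.00     2,269.9964    20,429.9672
  10   54,750.00    24,103.8183   241,038.1834
  Σ                 53,109.7089   370,347.2720
P = 53,109.7089; D_Mac = 6.97325 yrs; D_mod = 6.42400 yrs.
DV01 ≈ 6.42400 × 53,109.7089 × 0.0001 = 34.117667.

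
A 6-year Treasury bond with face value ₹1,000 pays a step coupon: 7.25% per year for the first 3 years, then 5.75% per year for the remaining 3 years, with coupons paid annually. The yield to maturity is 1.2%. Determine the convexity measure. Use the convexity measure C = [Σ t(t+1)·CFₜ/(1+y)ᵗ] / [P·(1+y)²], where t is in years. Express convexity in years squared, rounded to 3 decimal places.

With y = 0.012:
  t   CF        PV=CF/(1+0.012)^t    t·PV        t(t+1)·PV
  1        72.50        71.6403        71.6403         143.2806
  2        72.50        70.7908       141.5817         424.7450
  3        72.50        69.9514       209.8542         839.4169
  4        57.50        54.8209       219.2834       1,096.4171
  5        57.50        54.1708       270.8540       1,625.1241
  6     1,057.50       984.4582     5,906.7495      41,347.2463
  Σ                  1,305.8325     6,819.9631      45,476.2300
P = 1,305.8325.
Convexity = Σ t(t+1)·PV / [P·(1+y)²] = 45,476.2300 / (1,305.8325 × 1.024144) = 34.00447.

34.004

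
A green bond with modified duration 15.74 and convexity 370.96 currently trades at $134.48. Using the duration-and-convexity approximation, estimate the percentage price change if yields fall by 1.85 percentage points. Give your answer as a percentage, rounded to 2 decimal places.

+35.47%

Duration effect: -D_mod·Δy = -15.74 × (-0.0185) = +0.291190
Convexity effect: ½·C·(Δy)² = 0.5 × 370.96 × (-0.0185)² = +0.06348053
ΔP/P ≈ +0.291190 + 0.06348053 = +0.35467053
= +35.467053%.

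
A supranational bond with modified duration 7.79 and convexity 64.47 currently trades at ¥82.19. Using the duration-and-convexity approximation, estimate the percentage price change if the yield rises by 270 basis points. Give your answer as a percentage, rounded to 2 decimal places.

-18.68%

Duration effect: -D_mod·Δy = -7.79 × (+0.027) = -0.210330
Convexity effect: ½·C·(Δy)² = 0.5 × 64.47 × (0.027)² = +0.023499315
ΔP/P ≈ -0.210330 + 0.023499315 = -0.186830685
= -18.6830685%.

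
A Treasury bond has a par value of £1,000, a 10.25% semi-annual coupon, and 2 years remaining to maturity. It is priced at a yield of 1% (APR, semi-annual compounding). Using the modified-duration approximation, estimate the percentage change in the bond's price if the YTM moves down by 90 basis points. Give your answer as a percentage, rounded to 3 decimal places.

Periodic yield y = 0.005. Modified duration first:
  t   CF        PV=CF/(1+0.005)^t    t·PV
  1        51.25        50.9950        50.9950
  2        51.25        50.7413       101.4826
  3        51.25        50.4889       151.4666
  4     1,051.25     1,030.4852     4,121.9408
  Σ                  1,182.7104     4,425.8851
P = 1,182.7104; D_Mac = 3.74215 half-year periods = 1.87108 yrs; D_mod = 1.87108/(1+0.005) = 1.86177 yrs.
ΔP/P ≈ -D_mod · Δy = -1.86177 × (-0.009) = +0.016756 = +1.6756%.

+1.676%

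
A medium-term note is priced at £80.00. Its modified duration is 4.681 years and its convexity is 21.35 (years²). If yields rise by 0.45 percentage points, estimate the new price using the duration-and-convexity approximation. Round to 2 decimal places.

£78.33

Duration effect: -D_mod·Δy = -4.681 × (+0.0045) = -0.0210645
Convexity effect: ½·C·(Δy)² = 0.5 × 21.35 × (0.0045)² = +0.00021616875
ΔP/P ≈ -0.0210645 + 0.00021616875 = -0.02084833125
New price ≈ 80.00 × (1 - 0.02084833125) = 78.3321335.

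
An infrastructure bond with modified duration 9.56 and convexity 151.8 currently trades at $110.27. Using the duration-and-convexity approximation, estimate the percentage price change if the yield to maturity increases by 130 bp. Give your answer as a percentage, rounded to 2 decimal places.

-11.15%

Duration effect: -D_mod·Δy = -9.56 × (+0.013) = -0.124280
Convexity effect: ½·C·(Δy)² = 0.5 × 151.8 × (0.013)² = +0.0128271
ΔP/P ≈ -0.124280 + 0.0128271 = -0.1114529
= -11.14529%.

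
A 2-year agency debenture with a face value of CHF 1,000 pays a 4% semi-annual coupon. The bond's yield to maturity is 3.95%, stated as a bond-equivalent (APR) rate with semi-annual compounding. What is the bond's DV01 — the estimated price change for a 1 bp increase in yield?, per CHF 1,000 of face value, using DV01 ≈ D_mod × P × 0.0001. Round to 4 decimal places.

Periodic yield y = 0.01975.
  t   CF        PV=CF/(1+0.01975)^t    t·PV
  1        20.00        19.6127        19.6127
  2        20.00        19.2328        38.4656
  3        20.00        18.8603        56.5809
  4     1,020.00       943.2467     3,772.9870
  Σ                  1,000.9525     3,887.6462
P = 1,000.9525; D_Mac = 3.88395 half-year periods = 1.94197 yrs; D_mod = 1.90436 yrs.
DV01 ≈ 1.90436 × 1,000.9525 × 0.0001 = 0.190618.

CHF 0.1906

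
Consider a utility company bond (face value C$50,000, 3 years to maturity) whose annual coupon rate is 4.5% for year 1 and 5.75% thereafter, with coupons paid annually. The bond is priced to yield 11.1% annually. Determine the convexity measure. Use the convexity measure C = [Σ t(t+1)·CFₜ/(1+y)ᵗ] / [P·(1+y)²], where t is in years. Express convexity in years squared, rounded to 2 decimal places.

9.08

With y = 0.111:
  t   CF        PV=CF/(1+0.111)^t    t·PV        t(t+1)·PV
  1     2,250.00     2,025.2025     2,025.2025       4,050.4050
  2     2,875.00     2,329.2158     4,658.4316      13,975.2949
  3    52,875.00    38,557.4411   115,672.3232     462,689.2929
  Σ                 42,911.8594   122,355.9574     480,714.9929
P = 42,911.8594.
Convexity = Σ t(t+1)·PV / [P·(1+y)²] = 480,714.9929 / (42,911.8594 × 1.234321) = 9.07574.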